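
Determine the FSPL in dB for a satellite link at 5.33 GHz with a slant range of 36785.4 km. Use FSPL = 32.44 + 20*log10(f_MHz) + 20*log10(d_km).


f = 5.33 GHz = 5330.0000 MHz
d = 36785.4 km
FSPL = 32.44 + 20*log10(5330.0000) + 20*log10(36785.4)
FSPL = 32.44 + 74.5345 + 91.3135
FSPL = 198.2881 dB

198.2881 dB


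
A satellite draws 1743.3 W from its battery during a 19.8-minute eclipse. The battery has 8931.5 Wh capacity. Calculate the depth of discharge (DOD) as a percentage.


E_used = P * t / 60 = 1743.3 * 19.8 / 60 = 575.2890 Wh
DOD = E_used / E_total * 100 = 575.2890 / 8931.5 * 100
DOD = 6.4411 %

6.4411 %


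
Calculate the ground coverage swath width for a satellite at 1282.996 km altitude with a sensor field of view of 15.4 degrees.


FOV = 15.4 deg = 0.2687807 rad
swath = 2 * alt * tan(FOV/2) = 2 * 1282.996 * tan(0.1343904)
swath = 2 * 1282.996 * 0.1352053
swath = 346.9357 km

346.9357 km


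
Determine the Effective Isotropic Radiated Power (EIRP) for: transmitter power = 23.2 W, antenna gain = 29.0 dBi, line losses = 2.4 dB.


Pt = 23.2 W = 13.6549 dBW
EIRP = Pt_dBW + Gt - losses = 13.6549 + 29.0 - 2.4 = 40.2549 dBW

40.2549 dBW


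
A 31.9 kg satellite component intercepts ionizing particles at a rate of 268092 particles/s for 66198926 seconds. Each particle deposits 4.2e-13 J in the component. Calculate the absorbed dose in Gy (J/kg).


Total energy deposited = rate * time * E_per
  = 268092 * 66198926 * 4.2e-13 = 7.4539 J
Dose = E_total / mass = 7.4539 / 31.9
Dose = 0.2336649 Gy

0.2337 Gy


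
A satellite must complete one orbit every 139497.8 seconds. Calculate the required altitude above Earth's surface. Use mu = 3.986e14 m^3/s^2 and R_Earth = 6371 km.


T = 139497.8 s
r = (mu*T^2/(4*pi^2))^(1/3) = (3.986e14 * 139497.8^2 / (4*pi^2))^(1/3)
r = 5.8134966e+07 m = 58134.9663 km
alt = r - R_E = 58134.9663 - 6371 = 51763.9663 km

51763.9663 km


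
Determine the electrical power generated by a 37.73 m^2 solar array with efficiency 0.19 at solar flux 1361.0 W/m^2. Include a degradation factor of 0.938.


P = area * eta * S * degradation
P = 37.73 * 0.19 * 1361.0 * 0.938
P = 9151.6915 W

9151.6915 W


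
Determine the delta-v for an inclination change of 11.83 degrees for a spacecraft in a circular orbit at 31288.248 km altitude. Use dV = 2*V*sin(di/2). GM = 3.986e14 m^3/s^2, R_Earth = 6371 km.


r = 37659.2480 km = 3.7659248e+07 m
V = sqrt(mu/r) = 3253.3653 m/s
di = 11.83 deg = 0.2064725 rad
dV = 2*V*sin(di/2) = 2*3253.3653*sin(0.1032362)
dV = 670.5377 m/s = 0.6705377 km/s

0.6705 km/s


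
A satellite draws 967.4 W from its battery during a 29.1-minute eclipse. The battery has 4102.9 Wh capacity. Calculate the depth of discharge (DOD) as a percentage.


E_used = P * t / 60 = 967.4 * 29.1 / 60 = 469.1890 Wh
DOD = E_used / E_total * 100 = 469.1890 / 4102.9 * 100
DOD = 11.4355 %

11.4355 %


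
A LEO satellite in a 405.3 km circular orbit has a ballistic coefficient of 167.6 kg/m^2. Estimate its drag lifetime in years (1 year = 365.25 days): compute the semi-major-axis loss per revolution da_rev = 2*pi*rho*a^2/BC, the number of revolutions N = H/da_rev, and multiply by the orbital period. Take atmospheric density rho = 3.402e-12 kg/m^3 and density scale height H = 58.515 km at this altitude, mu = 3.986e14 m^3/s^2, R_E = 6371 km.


a = R_E + alt = 6776.3000 km = 6.7763e+06 m
da_rev = 2*pi*rho*a^2/BC = 2*pi*3.402e-12*(6.7763e+06)^2/167.6 = 5.856328 m per revolution
N = H/da_rev = 58515.0000 m / 5.856328 m = 9991.7555 revolutions
P = 2*pi*sqrt(a^3/mu) = 5551.3698 s
lifetime = N*P = 9991.7555 * 5551.3698 = 5.5467929e+07 s = 641.9899 days
years = 641.9899 / 365.25 = 1.7577 years

1.7577 years


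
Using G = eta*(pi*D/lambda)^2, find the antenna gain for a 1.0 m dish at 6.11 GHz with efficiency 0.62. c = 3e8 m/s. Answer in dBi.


lambda = c/f = 3e8 / 6.11e+09 = 0.04909984 m
G = eta*(pi*D/lambda)^2 = 0.62*(pi*1.0/0.04909984)^2
G = 2538.2322 (linear)
G = 10*log10(2538.2322) = 34.0453 dBi

34.0453 dBi


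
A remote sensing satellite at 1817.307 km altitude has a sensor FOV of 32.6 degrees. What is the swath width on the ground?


FOV = 32.6 deg = 0.5689773 rad
swath = 2 * alt * tan(FOV/2) = 2 * 1817.307 * tan(0.2844887)
swath = 2 * 1817.307 * 0.2924205
swath = 1062.8355 km

1062.8355 km


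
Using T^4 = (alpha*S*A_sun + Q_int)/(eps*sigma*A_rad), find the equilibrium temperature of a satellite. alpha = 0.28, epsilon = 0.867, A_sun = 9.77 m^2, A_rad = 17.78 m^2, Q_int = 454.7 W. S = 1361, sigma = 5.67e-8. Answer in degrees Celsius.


Numerator = alpha*S*A_sun + Q_int = 0.28*1361*9.77 + 454.7 = 4177.8516 W
Denominator = eps*sigma*A_rad = 0.867*5.67e-8*17.78 = 8.7404524e-07 W/K^4
T^4 = 4.7799031e+09 K^4
T = 262.9389 K = -10.2111 C

-10.2111 degrees Celsius


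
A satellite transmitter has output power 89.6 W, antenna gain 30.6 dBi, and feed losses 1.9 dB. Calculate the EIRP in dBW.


Pt = 89.6 W = 19.5231 dBW
EIRP = Pt_dBW + Gt - losses = 19.5231 + 30.6 - 1.9 = 48.2231 dBW

48.2231 dBW


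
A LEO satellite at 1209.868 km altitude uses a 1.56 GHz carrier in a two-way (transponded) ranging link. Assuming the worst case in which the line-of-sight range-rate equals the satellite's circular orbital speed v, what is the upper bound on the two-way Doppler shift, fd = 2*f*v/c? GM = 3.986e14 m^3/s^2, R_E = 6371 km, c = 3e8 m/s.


r = 7.580868e+06 m
v = sqrt(mu/r) = 7251.1882 m/s (worst-case radial velocity)
f = 1.56 GHz = 1.56e+09 Hz
fd = 2*f*v/c = 2*1.56e+09*7251.1882/3.0e+08
fd = 75412.3578 Hz

75412.3578 Hz


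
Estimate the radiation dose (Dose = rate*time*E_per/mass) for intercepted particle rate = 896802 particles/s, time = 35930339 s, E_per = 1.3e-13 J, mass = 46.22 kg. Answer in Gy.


Total energy deposited = rate * time * E_per
  = 896802 * 35930339 * 1.3e-13 = 4.1889 J
Dose = E_total / mass = 4.1889 / 46.22
Dose = 0.09062986 Gy

0.0906 Gy


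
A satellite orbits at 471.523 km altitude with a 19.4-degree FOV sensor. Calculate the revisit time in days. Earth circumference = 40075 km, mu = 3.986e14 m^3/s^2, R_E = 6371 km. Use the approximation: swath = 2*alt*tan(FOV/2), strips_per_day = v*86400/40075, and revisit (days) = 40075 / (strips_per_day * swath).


swath = 2*471.523*tan(0.1692969) = 161.1978 km
v = sqrt(mu/r) = 7632.3893 m/s = 7.6324 km/s
strips/day = v*86400/40075 = 7.6324*86400/40075 = 16.4551
coverage/day = strips * swath = 16.4551 * 161.1978 = 2652.5272 km
revisit = 40075 / 2652.5272 = 15.1082 days

15.1082 days


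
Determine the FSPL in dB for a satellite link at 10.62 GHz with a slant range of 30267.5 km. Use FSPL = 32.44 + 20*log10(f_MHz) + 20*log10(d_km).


f = 10.62 GHz = 10620.0000 MHz
d = 30267.5 km
FSPL = 32.44 + 20*log10(10620.0000) + 20*log10(30267.5)
FSPL = 32.44 + 80.5225 + 89.6195
FSPL = 202.5820 dB

202.5820 dB


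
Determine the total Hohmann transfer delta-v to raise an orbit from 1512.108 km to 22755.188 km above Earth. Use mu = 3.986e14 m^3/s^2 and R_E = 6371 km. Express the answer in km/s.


r1 = 7883.1080 km = 7.883108e+06 m
r2 = 29126.1880 km = 2.9126188e+07 m
dv1 = sqrt(mu/r1)*(sqrt(2*r2/(r1+r2)) - 1) = 1810.3361 m/s
dv2 = sqrt(mu/r2)*(1 - sqrt(2*r1/(r1+r2))) = 1284.8178 m/s
total dv = |dv1| + |dv2| = 1810.3361 + 1284.8178 = 3095.1539 m/s = 3.0952 km/s

3.0952 km/s


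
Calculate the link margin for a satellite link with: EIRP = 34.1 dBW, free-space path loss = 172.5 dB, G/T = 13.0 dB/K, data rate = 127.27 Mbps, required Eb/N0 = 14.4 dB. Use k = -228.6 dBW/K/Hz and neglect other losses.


C/N0 = EIRP - FSPL + G/T - k = 34.1 - 172.5 + 13.0 - (-228.6)
C/N0 = 103.2000 dB-Hz
R_b = 127.27 Mbps = 1.2727e+08 bps -> 10*log10(R_b) = 81.0473 dB-Hz
Eb/N0 = C/N0 - 10*log10(R_b) = 103.2000 - 81.0473 = 22.1527 dB
Margin = Eb/N0 - Eb/N0_req = 22.1527 - 14.4 = 7.7527 dB (link closes)

7.7527 dB


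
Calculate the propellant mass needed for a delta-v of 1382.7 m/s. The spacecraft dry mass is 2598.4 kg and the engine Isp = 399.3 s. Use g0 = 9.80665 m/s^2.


ve = Isp * g0 = 399.3 * 9.80665 = 3915.795345 m/s
mass ratio = exp(dv/ve) = exp(1382.7/3915.795345) = 1.42348536
m_prop = m_dry * (mr - 1) = 2598.4 * (1.42348536 - 1)
m_prop = 1100.3844 kg

1100.3844 kg


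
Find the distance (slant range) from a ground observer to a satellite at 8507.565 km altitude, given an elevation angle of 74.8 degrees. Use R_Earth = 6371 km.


h = 8507.565 km, el = 74.8 deg
d = -R_E*sin(el) + sqrt((R_E*sin(el))^2 + 2*R_E*h + h^2)
d = -6371.0000*sin(1.3055) + sqrt((6371.0000*0.9650165)^2 + 2*6371.0000*8507.565 + 8507.565^2)
d = 8636.3798 km

8636.3798 km


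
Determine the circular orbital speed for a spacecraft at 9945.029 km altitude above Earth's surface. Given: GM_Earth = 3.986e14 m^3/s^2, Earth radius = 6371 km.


r = R_E + alt = 6371.0 + 9945.029 = 16316.0290 km = 1.6316029e+07 m
v = sqrt(mu/r) = sqrt(3.986e14 / 1.6316029e+07) = 4942.6677 m/s = 4.9427 km/s

4.9427 km/s


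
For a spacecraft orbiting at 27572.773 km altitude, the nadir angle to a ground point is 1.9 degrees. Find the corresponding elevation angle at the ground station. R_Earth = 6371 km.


r = R_E + alt = 33943.7730 km
Law of sines in the satellite / Earth-center / ground-point triangle:
  sin(nadir)/R_E = sin(90 + el)/r  =>  cos(el) = (r/R_E)*sin(nadir)
cos(el) = (33943.7730 / 6371.0000) * sin(1.9 deg) = 0.176646
el = arccos(0.176646) = 79.8255 deg
(Earth-central angle = 90 - nadir - el = 8.2745 deg)

79.8255 degrees


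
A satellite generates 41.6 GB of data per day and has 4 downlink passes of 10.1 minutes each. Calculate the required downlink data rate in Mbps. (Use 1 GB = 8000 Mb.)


total contact time = 4 * 10.1 * 60 = 2424.0000 s
data = 41.6 GB = 332800.0000 Mb
rate = 332800.0000 / 2424.0000 = 137.2937 Mbps

137.2937 Mbps


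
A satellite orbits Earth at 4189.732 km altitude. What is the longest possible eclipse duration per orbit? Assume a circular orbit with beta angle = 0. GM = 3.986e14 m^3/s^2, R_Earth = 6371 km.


r = 10560.7320 km
T = 180.0118 min
Eclipse fraction = arcsin(R_E/r)/pi = arcsin(6371.0000/10560.7320)/pi
= arcsin(0.6032726)/pi = 0.2061369
Eclipse duration = 0.2061369 * 180.0118 = 37.1071 min

37.1071 minutes


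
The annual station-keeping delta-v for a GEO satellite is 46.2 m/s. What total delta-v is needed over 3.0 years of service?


dV = rate * years = 46.2 * 3.0
dV = 138.6000 m/s

138.6000 m/s


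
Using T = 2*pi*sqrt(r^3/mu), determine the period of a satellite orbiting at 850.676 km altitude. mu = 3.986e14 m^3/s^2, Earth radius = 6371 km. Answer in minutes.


r = 7221.6760 km = 7.221676e+06 m
T = 2*pi*sqrt(r^3/mu) = 2*pi*sqrt(3.7662921e+20 / 3.986e14)
T = 6107.5667 s = 101.7928 min

101.7928 minutes


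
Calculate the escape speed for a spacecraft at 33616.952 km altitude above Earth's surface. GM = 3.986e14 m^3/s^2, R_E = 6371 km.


r = 6371.0 + 33616.952 = 39987.9520 km = 3.9987952e+07 m
v_esc = sqrt(2*mu/r) = sqrt(2*3.986e14 / 3.9987952e+07)
v_esc = 4464.9753 m/s = 4.4650 km/s

4.4650 km/s


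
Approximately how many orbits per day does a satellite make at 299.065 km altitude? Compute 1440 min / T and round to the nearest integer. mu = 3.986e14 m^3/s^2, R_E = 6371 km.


r = 6.670065e+06 m
T = 2*pi*sqrt(r^3/mu) = 5421.3359 s = 90.3556 min
revs/day = 1440 / 90.3556 = 15.9370
Rounded: 16 revolutions per day

16 revolutions per day


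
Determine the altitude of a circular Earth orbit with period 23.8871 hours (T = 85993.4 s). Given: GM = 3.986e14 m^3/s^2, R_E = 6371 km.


T = 85993.4 s
r = (mu*T^2/(4*pi^2))^(1/3) = (3.986e14 * 85993.4^2 / (4*pi^2))^(1/3)
r = 4.2108451e+07 m = 42108.4510 km
alt = r - R_E = 42108.4510 - 6371 = 35737.4510 km

35737.4510 km


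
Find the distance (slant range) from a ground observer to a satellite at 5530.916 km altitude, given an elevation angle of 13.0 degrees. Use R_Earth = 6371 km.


h = 5530.916 km, el = 13.0 deg
d = -R_E*sin(el) + sqrt((R_E*sin(el))^2 + 2*R_E*h + h^2)
d = -6371.0000*sin(0.2268928) + sqrt((6371.0000*0.2249511)^2 + 2*6371.0000*5530.916 + 5530.916^2)
d = 8721.6347 km

8721.6347 km


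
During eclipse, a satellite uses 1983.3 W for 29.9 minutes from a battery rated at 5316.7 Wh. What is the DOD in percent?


E_used = P * t / 60 = 1983.3 * 29.9 / 60 = 988.3445 Wh
DOD = E_used / E_total * 100 = 988.3445 / 5316.7 * 100
DOD = 18.5894 %

18.5894 %


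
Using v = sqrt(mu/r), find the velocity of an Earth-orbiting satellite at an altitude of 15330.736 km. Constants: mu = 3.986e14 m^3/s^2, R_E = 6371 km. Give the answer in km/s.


r = R_E + alt = 6371.0 + 15330.736 = 21701.7360 km = 2.1701736e+07 m
v = sqrt(mu/r) = sqrt(3.986e14 / 2.1701736e+07) = 4285.6965 m/s = 4.2857 km/s

4.2857 km/s


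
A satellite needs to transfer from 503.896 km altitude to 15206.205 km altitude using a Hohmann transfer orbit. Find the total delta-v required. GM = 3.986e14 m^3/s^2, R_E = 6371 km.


r1 = 6874.8960 km = 6.874896e+06 m
r2 = 21577.2050 km = 2.1577205e+07 m
dv1 = sqrt(mu/r1)*(sqrt(2*r2/(r1+r2)) - 1) = 1763.1867 m/s
dv2 = sqrt(mu/r2)*(1 - sqrt(2*r1/(r1+r2))) = 1310.1742 m/s
total dv = |dv1| + |dv2| = 1763.1867 + 1310.1742 = 3073.3609 m/s = 3.0734 km/s

3.0734 km/s


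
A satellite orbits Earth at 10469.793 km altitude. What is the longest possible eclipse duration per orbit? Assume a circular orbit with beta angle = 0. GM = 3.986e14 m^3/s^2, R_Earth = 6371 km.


r = 16840.7930 km
T = 362.4965 min
Eclipse fraction = arcsin(R_E/r)/pi = arcsin(6371.0000/16840.7930)/pi
= arcsin(0.3783076)/pi = 0.1234938
Eclipse duration = 0.1234938 * 362.4965 = 44.7661 min

44.7661 minutes


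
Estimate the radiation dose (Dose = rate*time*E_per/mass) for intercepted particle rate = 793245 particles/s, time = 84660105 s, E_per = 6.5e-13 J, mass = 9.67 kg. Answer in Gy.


Total energy deposited = rate * time * E_per
  = 793245 * 84660105 * 6.5e-13 = 43.6515 J
Dose = E_total / mass = 43.6515 / 9.67
Dose = 4.5141 Gy

4.5141 Gy


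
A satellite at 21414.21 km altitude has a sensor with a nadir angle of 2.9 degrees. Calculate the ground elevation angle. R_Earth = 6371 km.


r = R_E + alt = 27785.2100 km
Law of sines in the satellite / Earth-center / ground-point triangle:
  sin(nadir)/R_E = sin(90 + el)/r  =>  cos(el) = (r/R_E)*sin(nadir)
cos(el) = (27785.2100 / 6371.0000) * sin(2.9 deg) = 0.220646
el = arccos(0.220646) = 77.2530 deg
(Earth-central angle = 90 - nadir - el = 9.8470 deg)

77.2530 degrees


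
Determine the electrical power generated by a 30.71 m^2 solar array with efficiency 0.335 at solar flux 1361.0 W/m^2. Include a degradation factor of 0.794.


P = area * eta * S * degradation
P = 30.71 * 0.335 * 1361.0 * 0.794
P = 11117.4005 W

11117.4005 W


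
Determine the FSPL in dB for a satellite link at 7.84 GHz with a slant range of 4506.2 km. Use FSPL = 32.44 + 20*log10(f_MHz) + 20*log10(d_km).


f = 7.84 GHz = 7840.0000 MHz
d = 4506.2 km
FSPL = 32.44 + 20*log10(7840.0000) + 20*log10(4506.2)
FSPL = 32.44 + 77.8863 + 73.0762
FSPL = 183.4025 dB

183.4025 dB


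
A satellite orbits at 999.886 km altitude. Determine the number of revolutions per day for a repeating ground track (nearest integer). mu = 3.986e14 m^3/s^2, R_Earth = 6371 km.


r = 7.370886e+06 m
T = 2*pi*sqrt(r^3/mu) = 6297.8275 s = 104.9638 min
revs/day = 1440 / 104.9638 = 13.7190
Rounded: 14 revolutions per day

14 revolutions per day


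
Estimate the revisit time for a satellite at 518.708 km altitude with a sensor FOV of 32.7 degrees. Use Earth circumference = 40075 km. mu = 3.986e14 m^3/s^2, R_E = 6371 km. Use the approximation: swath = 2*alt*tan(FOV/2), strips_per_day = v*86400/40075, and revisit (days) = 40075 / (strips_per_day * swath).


swath = 2*518.708*tan(0.2853613) = 304.3446 km
v = sqrt(mu/r) = 7606.2087 m/s = 7.6062 km/s
strips/day = v*86400/40075 = 7.6062*86400/40075 = 16.3987
coverage/day = strips * swath = 16.3987 * 304.3446 = 4990.8454 km
revisit = 40075 / 4990.8454 = 8.0297 days

8.0297 days


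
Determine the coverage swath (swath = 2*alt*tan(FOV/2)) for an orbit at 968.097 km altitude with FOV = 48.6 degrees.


FOV = 48.6 deg = 0.84823 rad
swath = 2 * alt * tan(FOV/2) = 2 * 968.097 * tan(0.424115)
swath = 2 * 968.097 * 0.4515173
swath = 874.2251 km

874.2251 km


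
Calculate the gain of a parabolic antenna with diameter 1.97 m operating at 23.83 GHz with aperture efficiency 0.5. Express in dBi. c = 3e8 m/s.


lambda = c/f = 3e8 / 2.383e+10 = 0.01258917 m
G = eta*(pi*D/lambda)^2 = 0.5*(pi*1.97/0.01258917)^2
G = 120839.1822 (linear)
G = 10*log10(120839.1822) = 50.8221 dBi

50.8221 dBi


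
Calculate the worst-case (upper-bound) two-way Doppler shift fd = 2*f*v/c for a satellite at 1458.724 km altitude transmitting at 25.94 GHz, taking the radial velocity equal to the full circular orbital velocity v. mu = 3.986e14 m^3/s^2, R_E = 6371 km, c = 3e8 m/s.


r = 7.829724e+06 m
v = sqrt(mu/r) = 7135.0237 m/s (worst-case radial velocity)
f = 25.94 GHz = 2.594e+10 Hz
fd = 2*f*v/c = 2*2.594e+10*7135.0237/3.0e+08
fd = 1.2338834e+06 Hz

1.2339e+06 Hz


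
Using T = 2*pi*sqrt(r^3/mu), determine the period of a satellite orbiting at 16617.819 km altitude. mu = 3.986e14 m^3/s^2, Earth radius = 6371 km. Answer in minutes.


r = 22988.8190 km = 2.2988819e+07 m
T = 2*pi*sqrt(r^3/mu) = 2*pi*sqrt(1.2149264e+22 / 3.986e14)
T = 34688.5553 s = 578.1426 min

578.1426 minutes


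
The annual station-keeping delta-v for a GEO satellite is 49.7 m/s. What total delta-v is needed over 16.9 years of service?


dV = rate * years = 49.7 * 16.9
dV = 839.9300 m/s

839.9300 m/s


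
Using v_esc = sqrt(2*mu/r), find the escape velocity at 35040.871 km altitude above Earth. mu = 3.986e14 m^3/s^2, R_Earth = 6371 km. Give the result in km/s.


r = 6371.0 + 35040.871 = 41411.8710 km = 4.1411871e+07 m
v_esc = sqrt(2*mu/r) = sqrt(2*3.986e14 / 4.1411871e+07)
v_esc = 4387.5413 m/s = 4.3875 km/s

4.3875 km/s


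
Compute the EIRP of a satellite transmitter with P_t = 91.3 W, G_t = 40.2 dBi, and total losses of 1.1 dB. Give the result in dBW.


Pt = 91.3 W = 19.6047 dBW
EIRP = Pt_dBW + Gt - losses = 19.6047 + 40.2 - 1.1 = 58.7047 dBW

58.7047 dBW


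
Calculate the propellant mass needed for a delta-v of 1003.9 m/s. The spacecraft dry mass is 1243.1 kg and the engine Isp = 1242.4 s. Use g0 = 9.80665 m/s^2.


ve = Isp * g0 = 1242.4 * 9.80665 = 12183.781960 m/s
mass ratio = exp(dv/ve) = exp(1003.9/12183.781960) = 1.08588619
m_prop = m_dry * (mr - 1) = 1243.1 * (1.08588619 - 1)
m_prop = 106.7651 kg

106.7651 kg


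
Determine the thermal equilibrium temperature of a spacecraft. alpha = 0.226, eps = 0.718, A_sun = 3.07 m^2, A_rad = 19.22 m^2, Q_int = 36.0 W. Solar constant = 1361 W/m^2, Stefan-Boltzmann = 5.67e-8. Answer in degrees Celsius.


Numerator = alpha*S*A_sun + Q_int = 0.226*1361*3.07 + 36.0 = 980.2890 W
Denominator = eps*sigma*A_rad = 0.718*5.67e-8*19.22 = 7.8245773e-07 W/K^4
T^4 = 1.2528332e+09 K^4
T = 188.1366 K = -85.0134 C

-85.0134 degrees Celsius


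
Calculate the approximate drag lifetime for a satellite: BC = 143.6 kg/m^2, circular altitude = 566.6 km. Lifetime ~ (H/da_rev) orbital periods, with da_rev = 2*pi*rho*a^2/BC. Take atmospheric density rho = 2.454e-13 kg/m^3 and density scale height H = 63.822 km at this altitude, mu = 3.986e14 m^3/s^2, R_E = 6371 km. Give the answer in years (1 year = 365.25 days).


a = R_E + alt = 6937.6000 km = 6.9376e+06 m
da_rev = 2*pi*rho*a^2/BC = 2*pi*2.454e-13*(6.9376e+06)^2/143.6 = 0.516795233 m per revolution
N = H/da_rev = 63822.0000 m / 0.516795233 m = 123495.7211 revolutions
P = 2*pi*sqrt(a^3/mu) = 5750.7582 s
lifetime = N*P = 123495.7211 * 5750.7582 = 7.1019403e+08 s = 8219.8383 days
years = 8219.8383 / 365.25 = 22.5047 years

22.5047 years


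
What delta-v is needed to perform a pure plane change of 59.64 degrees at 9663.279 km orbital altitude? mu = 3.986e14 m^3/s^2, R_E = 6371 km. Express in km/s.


r = 16034.2790 km = 1.6034279e+07 m
V = sqrt(mu/r) = 4985.9042 m/s
di = 59.64 deg = 1.0409 rad
dV = 2*V*sin(di/2) = 2*4985.9042*sin(0.5204572)
dV = 4958.7493 m/s = 4.9587 km/s

4.9587 km/s


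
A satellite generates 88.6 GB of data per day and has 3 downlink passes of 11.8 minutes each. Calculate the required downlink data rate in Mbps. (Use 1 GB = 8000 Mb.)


total contact time = 3 * 11.8 * 60 = 2124.0000 s
data = 88.6 GB = 708800.0000 Mb
rate = 708800.0000 / 2124.0000 = 333.7100 Mbps

333.7100 Mbps


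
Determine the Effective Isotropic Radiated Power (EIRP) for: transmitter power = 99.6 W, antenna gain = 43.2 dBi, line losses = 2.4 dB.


Pt = 99.6 W = 19.9826 dBW
EIRP = Pt_dBW + Gt - losses = 19.9826 + 43.2 - 2.4 = 60.7826 dBW

60.7826 dBW


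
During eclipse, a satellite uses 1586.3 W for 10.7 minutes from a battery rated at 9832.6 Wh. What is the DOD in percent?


E_used = P * t / 60 = 1586.3 * 10.7 / 60 = 282.8902 Wh
DOD = E_used / E_total * 100 = 282.8902 / 9832.6 * 100
DOD = 2.8771 %

2.8771 %


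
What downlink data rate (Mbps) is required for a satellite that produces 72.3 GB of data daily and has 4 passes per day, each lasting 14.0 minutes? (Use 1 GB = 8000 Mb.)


total contact time = 4 * 14.0 * 60 = 3360.0000 s
data = 72.3 GB = 578400.0000 Mb
rate = 578400.0000 / 3360.0000 = 172.1429 Mbps

172.1429 Mbps


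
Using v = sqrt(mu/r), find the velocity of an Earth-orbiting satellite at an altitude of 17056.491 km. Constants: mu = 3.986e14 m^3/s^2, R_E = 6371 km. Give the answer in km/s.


r = R_E + alt = 6371.0 + 17056.491 = 23427.4910 km = 2.3427491e+07 m
v = sqrt(mu/r) = sqrt(3.986e14 / 2.3427491e+07) = 4124.8272 m/s = 4.1248 km/s

4.1248 km/s


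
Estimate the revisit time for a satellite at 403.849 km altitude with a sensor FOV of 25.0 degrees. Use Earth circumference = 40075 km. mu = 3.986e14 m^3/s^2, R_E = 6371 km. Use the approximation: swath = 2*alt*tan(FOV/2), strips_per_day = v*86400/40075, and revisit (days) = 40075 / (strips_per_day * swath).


swath = 2*403.849*tan(0.2181662) = 179.0623 km
v = sqrt(mu/r) = 7670.4146 m/s = 7.6704 km/s
strips/day = v*86400/40075 = 7.6704*86400/40075 = 16.5371
coverage/day = strips * swath = 16.5371 * 179.0623 = 2961.1697 km
revisit = 40075 / 2961.1697 = 13.5335 days

13.5335 days


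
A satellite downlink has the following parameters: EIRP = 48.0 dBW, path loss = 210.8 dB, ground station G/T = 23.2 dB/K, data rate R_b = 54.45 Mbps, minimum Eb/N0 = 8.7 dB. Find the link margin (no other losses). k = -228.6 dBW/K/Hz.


C/N0 = EIRP - FSPL + G/T - k = 48.0 - 210.8 + 23.2 - (-228.6)
C/N0 = 89.0000 dB-Hz
R_b = 54.45 Mbps = 5.445e+07 bps -> 10*log10(R_b) = 77.3600 dB-Hz
Eb/N0 = C/N0 - 10*log10(R_b) = 89.0000 - 77.3600 = 11.6400 dB
Margin = Eb/N0 - Eb/N0_req = 11.6400 - 8.7 = 2.9400 dB (link closes)

2.9400 dB


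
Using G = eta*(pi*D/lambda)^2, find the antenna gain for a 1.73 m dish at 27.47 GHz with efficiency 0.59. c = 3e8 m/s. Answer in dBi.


lambda = c/f = 3e8 / 2.747e+10 = 0.010921 m
G = eta*(pi*D/lambda)^2 = 0.59*(pi*1.73/0.010921)^2
G = 146123.0648 (linear)
G = 10*log10(146123.0648) = 51.6472 dBi

51.6472 dBi


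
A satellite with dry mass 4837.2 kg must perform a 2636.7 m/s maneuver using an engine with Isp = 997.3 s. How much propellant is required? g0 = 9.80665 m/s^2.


ve = Isp * g0 = 997.3 * 9.80665 = 9780.172045 m/s
mass ratio = exp(dv/ve) = exp(2636.7/9780.172045) = 1.30943597
m_prop = m_dry * (mr - 1) = 4837.2 * (1.30943597 - 1)
m_prop = 1496.8037 kg

1496.8037 kg


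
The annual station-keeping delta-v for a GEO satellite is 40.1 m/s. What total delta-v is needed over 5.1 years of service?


dV = rate * years = 40.1 * 5.1
dV = 204.5100 m/s

204.5100 m/s


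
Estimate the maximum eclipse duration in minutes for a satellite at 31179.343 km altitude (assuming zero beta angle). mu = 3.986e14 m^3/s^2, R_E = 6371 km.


r = 37550.3430 km
T = 1206.9265 min
Eclipse fraction = arcsin(R_E/r)/pi = arcsin(6371.0000/37550.3430)/pi
= arcsin(0.1696656)/pi = 0.05426875
Eclipse duration = 0.05426875 * 1206.9265 = 65.4984 min

65.4984 minutes


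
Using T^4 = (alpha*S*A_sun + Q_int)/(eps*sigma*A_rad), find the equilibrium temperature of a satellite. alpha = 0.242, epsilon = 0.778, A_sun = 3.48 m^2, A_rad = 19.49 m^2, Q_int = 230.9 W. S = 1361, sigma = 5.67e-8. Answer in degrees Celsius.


Numerator = alpha*S*A_sun + Q_int = 0.242*1361*3.48 + 230.9 = 1377.0798 W
Denominator = eps*sigma*A_rad = 0.778*5.67e-8*19.49 = 8.5975457e-07 W/K^4
T^4 = 1.6017126e+09 K^4
T = 200.0535 K = -73.0965 C

-73.0965 degrees Celsius


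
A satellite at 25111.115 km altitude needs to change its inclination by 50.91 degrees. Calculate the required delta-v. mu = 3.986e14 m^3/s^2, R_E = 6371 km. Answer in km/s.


r = 31482.1150 km = 3.1482115e+07 m
V = sqrt(mu/r) = 3558.2520 m/s
di = 50.91 deg = 0.8885471 rad
dV = 2*V*sin(di/2) = 2*3558.2520*sin(0.4442736)
dV = 3058.6881 m/s = 3.0587 km/s

3.0587 km/s


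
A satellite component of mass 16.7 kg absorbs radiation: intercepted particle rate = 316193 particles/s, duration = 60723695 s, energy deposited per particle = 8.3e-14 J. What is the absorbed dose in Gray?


Total energy deposited = rate * time * E_per
  = 316193 * 60723695 * 8.3e-14 = 1.5936 J
Dose = E_total / mass = 1.5936 / 16.7
Dose = 0.09542717 Gy

0.0954 Gy


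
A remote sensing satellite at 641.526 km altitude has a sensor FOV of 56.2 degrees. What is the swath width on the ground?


FOV = 56.2 deg = 0.980875 rad
swath = 2 * alt * tan(FOV/2) = 2 * 641.526 * tan(0.4904375)
swath = 2 * 641.526 * 0.5339503
swath = 685.0860 km

685.0860 km


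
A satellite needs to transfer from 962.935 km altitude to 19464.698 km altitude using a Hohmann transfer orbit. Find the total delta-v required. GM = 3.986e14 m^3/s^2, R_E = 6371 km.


r1 = 7333.9350 km = 7.333935e+06 m
r2 = 25835.6980 km = 2.5835698e+07 m
dv1 = sqrt(mu/r1)*(sqrt(2*r2/(r1+r2)) - 1) = 1829.1695 m/s
dv2 = sqrt(mu/r2)*(1 - sqrt(2*r1/(r1+r2))) = 1315.8917 m/s
total dv = |dv1| + |dv2| = 1829.1695 + 1315.8917 = 3145.0612 m/s = 3.1451 km/s

3.1451 km/s


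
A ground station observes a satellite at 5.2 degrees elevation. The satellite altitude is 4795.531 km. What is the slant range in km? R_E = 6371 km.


h = 4795.531 km, el = 5.2 deg
d = -R_E*sin(el) + sqrt((R_E*sin(el))^2 + 2*R_E*h + h^2)
d = -6371.0000*sin(0.09075712) + sqrt((6371.0000*0.09063258)^2 + 2*6371.0000*4795.531 + 4795.531^2)
d = 8611.4420 km

8611.4420 km


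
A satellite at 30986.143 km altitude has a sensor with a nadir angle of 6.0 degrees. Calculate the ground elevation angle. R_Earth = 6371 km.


r = R_E + alt = 37357.1430 km
Law of sines in the satellite / Earth-center / ground-point triangle:
  sin(nadir)/R_E = sin(90 + el)/r  =>  cos(el) = (r/R_E)*sin(nadir)
cos(el) = (37357.1430 / 6371.0000) * sin(6.0 deg) = 0.6129155
el = arccos(0.6129155) = 52.1994 deg
(Earth-central angle = 90 - nadir - el = 31.8006 deg)

52.1994 degrees


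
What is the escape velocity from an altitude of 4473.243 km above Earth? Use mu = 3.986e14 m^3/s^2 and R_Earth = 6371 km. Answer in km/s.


r = 6371.0 + 4473.243 = 10844.2430 km = 1.0844243e+07 m
v_esc = sqrt(2*mu/r) = sqrt(2*3.986e14 / 1.0844243e+07)
v_esc = 8574.0108 m/s = 8.5740 km/s

8.5740 km/s


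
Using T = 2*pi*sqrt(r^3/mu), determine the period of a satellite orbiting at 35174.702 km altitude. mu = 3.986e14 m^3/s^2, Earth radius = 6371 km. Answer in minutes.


r = 41545.7020 km = 4.1545702e+07 m
T = 2*pi*sqrt(r^3/mu) = 2*pi*sqrt(7.1709766e+22 / 3.986e14)
T = 84275.3129 s = 1404.5885 min

1404.5885 minutes


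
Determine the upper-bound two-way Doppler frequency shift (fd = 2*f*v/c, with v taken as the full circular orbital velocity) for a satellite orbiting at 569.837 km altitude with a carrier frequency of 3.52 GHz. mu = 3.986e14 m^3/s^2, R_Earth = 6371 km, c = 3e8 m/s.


r = 6.940837e+06 m
v = sqrt(mu/r) = 7578.1417 m/s (worst-case radial velocity)
f = 3.52 GHz = 3.52e+09 Hz
fd = 2*f*v/c = 2*3.52e+09*7578.1417/3.0e+08
fd = 177833.7264 Hz

177833.7264 Hz


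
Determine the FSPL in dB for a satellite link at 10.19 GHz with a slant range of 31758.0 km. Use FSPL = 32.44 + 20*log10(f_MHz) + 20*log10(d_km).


f = 10.19 GHz = 10190.0000 MHz
d = 31758.0 km
FSPL = 32.44 + 20*log10(10190.0000) + 20*log10(31758.0)
FSPL = 32.44 + 80.1635 + 90.0371
FSPL = 202.6405 dB

202.6405 dB


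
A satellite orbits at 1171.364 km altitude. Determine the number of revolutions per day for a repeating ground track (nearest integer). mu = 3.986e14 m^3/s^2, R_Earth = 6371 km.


r = 7.542364e+06 m
T = 2*pi*sqrt(r^3/mu) = 6518.8720 s = 108.6479 min
revs/day = 1440 / 108.6479 = 13.2538
Rounded: 13 revolutions per day

13 revolutions per day


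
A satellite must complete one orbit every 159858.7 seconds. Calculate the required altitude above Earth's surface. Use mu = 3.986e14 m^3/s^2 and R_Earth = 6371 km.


T = 159858.7 s
r = (mu*T^2/(4*pi^2))^(1/3) = (3.986e14 * 159858.7^2 / (4*pi^2))^(1/3)
r = 6.3662453e+07 m = 63662.4533 km
alt = r - R_E = 63662.4533 - 6371 = 57291.4533 km

57291.4533 km


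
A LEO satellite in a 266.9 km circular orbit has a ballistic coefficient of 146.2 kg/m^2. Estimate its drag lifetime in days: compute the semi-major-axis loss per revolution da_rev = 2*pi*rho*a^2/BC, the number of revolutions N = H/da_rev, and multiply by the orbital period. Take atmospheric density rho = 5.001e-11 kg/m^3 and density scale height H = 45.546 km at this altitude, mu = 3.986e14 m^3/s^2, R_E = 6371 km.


a = R_E + alt = 6637.9000 km = 6.6379e+06 m
da_rev = 2*pi*rho*a^2/BC = 2*pi*5.001e-11*(6.6379e+06)^2/146.2 = 94.700171 m per revolution
N = H/da_rev = 45546.0000 m / 94.700171 m = 480.9495 revolutions
P = 2*pi*sqrt(a^3/mu) = 5382.1684 s
lifetime = N*P = 480.9495 * 5382.1684 = 2.5885512e+06 s = 29.9601 days

29.9601 days


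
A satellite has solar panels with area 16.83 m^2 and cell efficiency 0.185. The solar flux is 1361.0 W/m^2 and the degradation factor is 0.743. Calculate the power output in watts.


P = area * eta * S * degradation
P = 16.83 * 0.185 * 1361.0 * 0.743
P = 3148.4934 W

3148.4934 W


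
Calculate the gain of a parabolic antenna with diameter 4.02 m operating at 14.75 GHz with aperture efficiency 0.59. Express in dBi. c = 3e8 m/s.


lambda = c/f = 3e8 / 1.475e+10 = 0.02033898 m
G = eta*(pi*D/lambda)^2 = 0.59*(pi*4.02/0.02033898)^2
G = 227481.1392 (linear)
G = 10*log10(227481.1392) = 53.5695 dBi

53.5695 dBi


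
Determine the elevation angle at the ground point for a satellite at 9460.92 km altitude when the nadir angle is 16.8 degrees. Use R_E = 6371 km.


r = R_E + alt = 15831.9200 km
Law of sines in the satellite / Earth-center / ground-point triangle:
  sin(nadir)/R_E = sin(90 + el)/r  =>  cos(el) = (r/R_E)*sin(nadir)
cos(el) = (15831.9200 / 6371.0000) * sin(16.8 deg) = 0.7182433
el = arccos(0.7182433) = 44.0904 deg
(Earth-central angle = 90 - nadir - el = 29.1096 deg)

44.0904 degrees


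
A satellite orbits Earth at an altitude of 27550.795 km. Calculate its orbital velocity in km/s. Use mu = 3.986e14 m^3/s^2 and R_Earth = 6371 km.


r = R_E + alt = 6371.0 + 27550.795 = 33921.7950 km = 3.3921795e+07 m
v = sqrt(mu/r) = sqrt(3.986e14 / 3.3921795e+07) = 3427.9086 m/s = 3.4279 km/s

3.4279 km/s


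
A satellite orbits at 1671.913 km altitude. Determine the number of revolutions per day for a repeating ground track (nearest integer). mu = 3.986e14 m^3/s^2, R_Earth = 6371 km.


r = 8.042913e+06 m
T = 2*pi*sqrt(r^3/mu) = 7178.4599 s = 119.6410 min
revs/day = 1440 / 119.6410 = 12.0360
Rounded: 12 revolutions per day

12 revolutions per day


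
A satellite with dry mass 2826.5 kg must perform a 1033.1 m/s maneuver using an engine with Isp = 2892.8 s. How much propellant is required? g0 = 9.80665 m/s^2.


ve = Isp * g0 = 2892.8 * 9.80665 = 28368.677120 m/s
mass ratio = exp(dv/ve) = exp(1033.1/28368.677120) = 1.03708814
m_prop = m_dry * (mr - 1) = 2826.5 * (1.03708814 - 1)
m_prop = 104.8296 kg

104.8296 kg


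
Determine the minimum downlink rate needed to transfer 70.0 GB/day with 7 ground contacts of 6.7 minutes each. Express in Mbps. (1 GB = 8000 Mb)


total contact time = 7 * 6.7 * 60 = 2814.0000 s
data = 70.0 GB = 560000.0000 Mb
rate = 560000.0000 / 2814.0000 = 199.0050 Mbps

199.0050 Mbps


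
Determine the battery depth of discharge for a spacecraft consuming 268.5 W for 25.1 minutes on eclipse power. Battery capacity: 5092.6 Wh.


E_used = P * t / 60 = 268.5 * 25.1 / 60 = 112.3225 Wh
DOD = E_used / E_total * 100 = 112.3225 / 5092.6 * 100
DOD = 2.2056 %

2.2056 %


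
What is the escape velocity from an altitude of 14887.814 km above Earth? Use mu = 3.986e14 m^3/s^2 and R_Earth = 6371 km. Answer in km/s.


r = 6371.0 + 14887.814 = 21258.8140 km = 2.1258814e+07 m
v_esc = sqrt(2*mu/r) = sqrt(2*3.986e14 / 2.1258814e+07)
v_esc = 6123.7031 m/s = 6.1237 km/s

6.1237 km/s


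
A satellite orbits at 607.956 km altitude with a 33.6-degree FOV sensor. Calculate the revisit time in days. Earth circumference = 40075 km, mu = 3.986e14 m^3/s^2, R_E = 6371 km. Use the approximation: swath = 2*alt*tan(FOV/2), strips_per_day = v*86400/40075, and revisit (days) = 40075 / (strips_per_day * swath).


swath = 2*607.956*tan(0.2932153) = 367.1055 km
v = sqrt(mu/r) = 7557.4175 m/s = 7.5574 km/s
strips/day = v*86400/40075 = 7.5574*86400/40075 = 16.2935
coverage/day = strips * swath = 16.2935 * 367.1055 = 5981.4227 km
revisit = 40075 / 5981.4227 = 6.6999 days

6.6999 days


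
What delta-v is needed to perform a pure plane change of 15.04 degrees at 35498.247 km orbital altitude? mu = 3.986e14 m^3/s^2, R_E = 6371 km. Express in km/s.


r = 41869.2470 km = 4.1869247e+07 m
V = sqrt(mu/r) = 3085.4682 m/s
di = 15.04 deg = 0.2624975 rad
dV = 2*V*sin(di/2) = 2*3085.4682*sin(0.1312488)
dV = 807.6044 m/s = 0.8076044 km/s

0.8076 km/s


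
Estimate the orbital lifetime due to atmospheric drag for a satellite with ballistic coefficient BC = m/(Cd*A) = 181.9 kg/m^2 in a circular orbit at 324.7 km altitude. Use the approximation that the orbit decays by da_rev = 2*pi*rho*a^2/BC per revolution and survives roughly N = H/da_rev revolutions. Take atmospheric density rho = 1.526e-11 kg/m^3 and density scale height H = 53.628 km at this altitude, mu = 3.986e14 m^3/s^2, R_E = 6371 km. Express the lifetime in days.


a = R_E + alt = 6695.7000 km = 6.6957e+06 m
da_rev = 2*pi*rho*a^2/BC = 2*pi*1.526e-11*(6.6957e+06)^2/181.9 = 23.631630 m per revolution
N = H/da_rev = 53628.0000 m / 23.631630 m = 2269.3314 revolutions
P = 2*pi*sqrt(a^3/mu) = 5452.6196 s
lifetime = N*P = 2269.3314 * 5452.6196 = 1.2373801e+07 s = 143.2153 days

143.2153 days


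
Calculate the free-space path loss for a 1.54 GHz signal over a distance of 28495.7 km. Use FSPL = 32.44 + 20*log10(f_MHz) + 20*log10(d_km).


f = 1.54 GHz = 1540.0000 MHz
d = 28495.7 km
FSPL = 32.44 + 20*log10(1540.0000) + 20*log10(28495.7)
FSPL = 32.44 + 63.7504 + 89.0956
FSPL = 185.2860 dB

185.2860 dB


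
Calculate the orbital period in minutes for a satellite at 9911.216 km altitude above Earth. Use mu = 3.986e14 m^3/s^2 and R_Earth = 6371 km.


r = 16282.2160 km = 1.6282216e+07 m
T = 2*pi*sqrt(r^3/mu) = 2*pi*sqrt(4.3165874e+21 / 3.986e14)
T = 20676.7125 s = 344.6119 min

344.6119 minutes


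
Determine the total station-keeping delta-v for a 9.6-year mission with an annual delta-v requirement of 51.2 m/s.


dV = rate * years = 51.2 * 9.6
dV = 491.5200 m/s

491.5200 m/s


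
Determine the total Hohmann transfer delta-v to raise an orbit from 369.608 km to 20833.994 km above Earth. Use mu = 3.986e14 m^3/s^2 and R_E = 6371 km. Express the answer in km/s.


r1 = 6740.6080 km = 6.740608e+06 m
r2 = 27204.9940 km = 2.7204994e+07 m
dv1 = sqrt(mu/r1)*(sqrt(2*r2/(r1+r2)) - 1) = 2045.8165 m/s
dv2 = sqrt(mu/r2)*(1 - sqrt(2*r1/(r1+r2))) = 1415.5357 m/s
total dv = |dv1| + |dv2| = 2045.8165 + 1415.5357 = 3461.3521 m/s = 3.4614 km/s

3.4614 km/s


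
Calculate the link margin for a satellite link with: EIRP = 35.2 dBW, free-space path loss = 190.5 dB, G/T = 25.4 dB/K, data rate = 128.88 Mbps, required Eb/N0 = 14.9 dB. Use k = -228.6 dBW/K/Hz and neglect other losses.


C/N0 = EIRP - FSPL + G/T - k = 35.2 - 190.5 + 25.4 - (-228.6)
C/N0 = 98.7000 dB-Hz
R_b = 128.88 Mbps = 1.2888e+08 bps -> 10*log10(R_b) = 81.1019 dB-Hz
Eb/N0 = C/N0 - 10*log10(R_b) = 98.7000 - 81.1019 = 17.5981 dB
Margin = Eb/N0 - Eb/N0_req = 17.5981 - 14.9 = 2.6981 dB (link closes)

2.6981 dB


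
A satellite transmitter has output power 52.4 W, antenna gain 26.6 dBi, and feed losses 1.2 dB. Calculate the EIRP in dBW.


Pt = 52.4 W = 17.1933 dBW
EIRP = Pt_dBW + Gt - losses = 17.1933 + 26.6 - 1.2 = 42.5933 dBW

42.5933 dBW


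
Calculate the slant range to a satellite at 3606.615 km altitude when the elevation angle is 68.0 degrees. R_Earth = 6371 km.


h = 3606.615 km, el = 68.0 deg
d = -R_E*sin(el) + sqrt((R_E*sin(el))^2 + 2*R_E*h + h^2)
d = -6371.0000*sin(1.1868) + sqrt((6371.0000*0.9271839)^2 + 2*6371.0000*3606.615 + 3606.615^2)
d = 3780.8863 km

3780.8863 km


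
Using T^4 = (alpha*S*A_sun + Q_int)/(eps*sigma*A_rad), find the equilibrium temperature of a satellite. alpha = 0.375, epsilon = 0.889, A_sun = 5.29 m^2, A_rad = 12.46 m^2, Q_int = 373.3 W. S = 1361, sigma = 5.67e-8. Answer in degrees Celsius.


Numerator = alpha*S*A_sun + Q_int = 0.375*1361*5.29 + 373.3 = 3073.1838 W
Denominator = eps*sigma*A_rad = 0.889*5.67e-8*12.46 = 6.280625e-07 W/K^4
T^4 = 4.8931177e+09 K^4
T = 264.4822 K = -8.6678 C

-8.6678 degrees Celsius


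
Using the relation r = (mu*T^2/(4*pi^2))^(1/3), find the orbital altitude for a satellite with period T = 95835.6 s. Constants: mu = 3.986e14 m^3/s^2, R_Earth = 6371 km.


T = 95835.6 s
r = (mu*T^2/(4*pi^2))^(1/3) = (3.986e14 * 95835.6^2 / (4*pi^2))^(1/3)
r = 4.5263045e+07 m = 45263.0446 km
alt = r - R_E = 45263.0446 - 6371 = 38892.0446 km

38892.0446 km


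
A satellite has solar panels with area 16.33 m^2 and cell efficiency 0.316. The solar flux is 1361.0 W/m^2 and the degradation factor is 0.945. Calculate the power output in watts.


P = area * eta * S * degradation
P = 16.33 * 0.316 * 1361.0 * 0.945
P = 6636.8683 W

6636.8683 W


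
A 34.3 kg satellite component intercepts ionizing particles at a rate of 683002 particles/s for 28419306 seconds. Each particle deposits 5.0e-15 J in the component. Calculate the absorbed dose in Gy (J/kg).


Total energy deposited = rate * time * E_per
  = 683002 * 28419306 * 5.0e-15 = 0.09705221 J
Dose = E_total / mass = 0.09705221 / 34.3
Dose = 0.002829511 Gy

0.0028 Gy


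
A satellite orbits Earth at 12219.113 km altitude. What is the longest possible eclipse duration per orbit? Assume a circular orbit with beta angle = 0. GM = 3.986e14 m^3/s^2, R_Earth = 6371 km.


r = 18590.1130 km
T = 420.4197 min
Eclipse fraction = arcsin(R_E/r)/pi = arcsin(6371.0000/18590.1130)/pi
= arcsin(0.3427091)/pi = 0.1113445
Eclipse duration = 0.1113445 * 420.4197 = 46.8114 min

46.8114 minutes


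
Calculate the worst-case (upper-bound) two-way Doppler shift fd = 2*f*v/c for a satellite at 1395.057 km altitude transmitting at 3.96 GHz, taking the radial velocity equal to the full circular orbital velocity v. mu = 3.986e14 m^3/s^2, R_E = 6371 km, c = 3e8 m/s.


r = 7.766057e+06 m
v = sqrt(mu/r) = 7164.2109 m/s (worst-case radial velocity)
f = 3.96 GHz = 3.96e+09 Hz
fd = 2*f*v/c = 2*3.96e+09*7164.2109/3.0e+08
fd = 189135.1670 Hz

189135.1670 Hz


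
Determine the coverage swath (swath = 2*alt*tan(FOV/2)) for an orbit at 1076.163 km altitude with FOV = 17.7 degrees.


FOV = 17.7 deg = 0.3089233 rad
swath = 2 * alt * tan(FOV/2) = 2 * 1076.163 * tan(0.1544616)
swath = 2 * 1076.163 * 0.1557019
swath = 335.1212 km

335.1212 km


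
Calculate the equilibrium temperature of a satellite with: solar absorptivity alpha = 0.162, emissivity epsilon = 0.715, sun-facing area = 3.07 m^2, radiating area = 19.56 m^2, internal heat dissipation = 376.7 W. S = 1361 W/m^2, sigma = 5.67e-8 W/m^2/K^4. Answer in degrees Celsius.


Numerator = alpha*S*A_sun + Q_int = 0.162*1361*3.07 + 376.7 = 1053.5797 W
Denominator = eps*sigma*A_rad = 0.715*5.67e-8*19.56 = 7.9297218e-07 W/K^4
T^4 = 1.3286465e+09 K^4
T = 190.9204 K = -82.2296 C

-82.2296 degrees Celsius
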